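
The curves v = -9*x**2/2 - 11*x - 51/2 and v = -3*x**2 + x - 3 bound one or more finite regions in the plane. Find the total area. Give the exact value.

2

Set the curves equal: -9*x**2/2 - 11*x - 51/2 = -3*x**2 + x - 3, so -3*x**2/2 - 12*x - 45/2 = 0, which factors as -3*(x + 3)*(x + 5)/2 = 0. The curves meet at x = -5, -3.
On [-5, -3], v = -9*x**2/2 - 11*x - 51/2 is on top; that piece has area ∫[-5,-3] (-3*x**2/2 - 12*x - 45/2) dx = 2.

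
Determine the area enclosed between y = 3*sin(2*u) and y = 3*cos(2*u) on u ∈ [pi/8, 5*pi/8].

On [pi/8, 5*pi/8], (3*sin(2*u)) - (3*cos(2*u)) = 3*sin(2*u) - 3*cos(2*u) is ≥ 0 throughout, so the area is a single integral of |3*sin(2*u) - 3*cos(2*u)|.
∫[pi/8,5*pi/8] (3*sin(2*u) - 3*cos(2*u)) du = 3*sqrt(2).

3*sqrt(2)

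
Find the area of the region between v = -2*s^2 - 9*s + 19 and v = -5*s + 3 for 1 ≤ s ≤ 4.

The difference (-2*s^2 - 9*s + 19) - (-5*s + 3) = -2*s^2 - 4*s + 16 changes sign at s = 2 inside [1, 4], so split the integral there.
∫[1,2] (-2*s^2 - 4*s + 16) ds = 16/3.
∫[2,4] (-2*s^2 - 4*s + 16) ds = -88/3; the area of that piece is 88/3.
Total area = 16/3 + 88/3 = 104/3.

104/3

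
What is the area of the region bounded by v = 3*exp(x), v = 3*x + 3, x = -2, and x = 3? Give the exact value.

On [-2, 3], (3*exp(x)) - (3*x + 3) = -3*x + 3*exp(x) - 3 is ≥ 0 throughout, so the area is a single integral of |-3*x + 3*exp(x) - 3|.
∫[-2,3] (-3*x + 3*exp(x) - 3) dx = -45/2 - 3*exp(-2) + 3*exp(3).

-45/2 - 3*exp(-2) + 3*exp(3)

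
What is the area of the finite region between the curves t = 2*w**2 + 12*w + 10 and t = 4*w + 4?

Both boundary curves give t as a function of w, so integrate with respect to w. Setting them equal: 2*w**2 + 8*w + 6 = 0, i.e. 2*(w + 1)*(w + 3) = 0, so they meet at w = -3, -1.
For w in [-3, -1], t = 2*w**2 + 12*w + 10 is on the left; area = ∫[-3,-1] (-(2*w**2 + 8*w + 6)) dw = 8/3.

8/3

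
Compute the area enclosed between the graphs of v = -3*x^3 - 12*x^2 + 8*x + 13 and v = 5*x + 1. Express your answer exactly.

253/4

Set the curves equal: -3*x^3 - 12*x^2 + 8*x + 13 = 5*x + 1, so -3*x^3 - 12*x^2 + 3*x + 12 = 0, which factors as -3*(x - 1)*(x + 1)*(x + 4) = 0. The curves meet at x = -4, -1, 1.
On [-4, -1], v = 5*x + 1 is on top; that piece has area ∫[-4,-1] (-(-3*x^3 - 12*x^2 + 3*x + 12)) dx = 189/4.
On [-1, 1], v = -3*x^3 - 12*x^2 + 8*x + 13 is on top; that piece has area ∫[-1,1] (-3*x^3 - 12*x^2 + 3*x + 12) dx = 16.
Total enclosed area = 189/4 + 16 = 253/4.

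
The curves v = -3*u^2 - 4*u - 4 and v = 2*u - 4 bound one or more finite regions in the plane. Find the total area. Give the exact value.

Set the curves equal: -3*u^2 - 4*u - 4 = 2*u - 4, so -3*u^2 - 6*u = 0, which factors as -3*u*(u + 2) = 0. The curves meet at u = -2, 0.
On [-2, 0], v = -3*u^2 - 4*u - 4 is on top; that piece has area ∫[-2,0] (-3*u^2 - 6*u) du = 4.

4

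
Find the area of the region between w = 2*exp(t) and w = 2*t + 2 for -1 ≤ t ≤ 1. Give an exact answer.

On [-1, 1], (2*exp(t)) - (2*t + 2) = -2*t + 2*exp(t) - 2 is ≥ 0 throughout, so the area is a single integral of |-2*t + 2*exp(t) - 2|.
∫[-1,1] (-2*t + 2*exp(t) - 2) dt = -4 - 2*exp(-1) + 2*exp(1).

-4 - 2*exp(-1) + 2*exp(1)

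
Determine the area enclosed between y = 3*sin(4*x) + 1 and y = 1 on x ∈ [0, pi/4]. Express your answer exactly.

3/2

On [0, pi/4], (3*sin(4*x) + 1) - (1) = 3*sin(4*x) is ≥ 0 throughout, so the area is a single integral of |3*sin(4*x)|.
∫[0,pi/4] (3*sin(4*x)) dx = 3/2.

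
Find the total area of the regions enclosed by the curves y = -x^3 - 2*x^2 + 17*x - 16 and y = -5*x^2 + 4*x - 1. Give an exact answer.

128

Set the curves equal: -x^3 - 2*x^2 + 17*x - 16 = -5*x^2 + 4*x - 1, so -x^3 + 3*x^2 + 13*x - 15 = 0, which factors as -(x - 5)*(x - 1)*(x + 3) = 0. The curves meet at x = -3, 1, 5.
On [-3, 1], y = -5*x^2 + 4*x - 1 is on top; that piece has area ∫[-3,1] (-(-x^3 + 3*x^2 + 13*x - 15)) dx = 64.
On [1, 5], y = -x^3 - 2*x^2 + 17*x - 16 is on top; that piece has area ∫[1,5] (-x^3 + 3*x^2 + 13*x - 15) dx = 64.
Total enclosed area = 64 + 64 = 128.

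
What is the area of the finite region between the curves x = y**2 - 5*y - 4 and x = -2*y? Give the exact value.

125/6

Both boundary curves give x as a function of y, so integrate with respect to y. Setting them equal: y**2 - 3*y - 4 = 0, i.e. (y - 4)*(y + 1) = 0, so they meet at y = -1, 4.
For y in [-1, 4], x = y**2 - 5*y - 4 is on the left; area = ∫[-1,4] (-(y**2 - 3*y - 4)) dy = 125/6.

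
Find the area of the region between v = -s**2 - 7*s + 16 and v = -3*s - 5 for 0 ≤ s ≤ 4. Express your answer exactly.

124/3

The difference (-s**2 - 7*s + 16) - (-3*s - 5) = -s**2 - 4*s + 21 changes sign at s = 3 inside [0, 4], so split the integral there.
∫[0,3] (-s**2 - 4*s + 21) ds = 36.
∫[3,4] (-s**2 - 4*s + 21) ds = -16/3; the area of that piece is 16/3.
Total area = 36 + 16/3 = 124/3.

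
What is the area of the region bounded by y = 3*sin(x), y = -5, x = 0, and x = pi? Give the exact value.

On [0, pi], (3*sin(x)) - (-5) = 3*sin(x) + 5 is ≥ 0 throughout, so the area is a single integral of |3*sin(x) + 5|.
∫[0,pi] (3*sin(x) + 5) dx = 6 + 5*pi.

6 + 5*pi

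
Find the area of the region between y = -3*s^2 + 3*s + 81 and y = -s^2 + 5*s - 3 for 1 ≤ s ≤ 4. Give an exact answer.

On [1, 4], (-3*s^2 + 3*s + 81) - (-s^2 + 5*s - 3) = -2*s^2 - 2*s + 84 is ≥ 0 throughout, so the area is a single integral of |-2*s^2 - 2*s + 84|.
∫[1,4] (-2*s^2 - 2*s + 84) ds = 195.

195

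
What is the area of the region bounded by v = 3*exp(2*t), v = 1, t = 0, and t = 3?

-9/2 + 3*exp(6)/2

On [0, 3], (3*exp(2*t)) - (1) = 3*exp(2*t) - 1 is ≥ 0 throughout, so the area is a single integral of |3*exp(2*t) - 1|.
∫[0,3] (3*exp(2*t) - 1) dt = -9/2 + 3*exp(6)/2.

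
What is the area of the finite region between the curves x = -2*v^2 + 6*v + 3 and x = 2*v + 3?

8/3

Both boundary curves give x as a function of v, so integrate with respect to v. Setting them equal: -2*v^2 + 4*v = 0, i.e. -2*v*(v - 2) = 0, so they meet at v = 0, 2.
For v in [0, 2], x = -2*v^2 + 6*v + 3 is on the right; area = ∫[0,2] (-2*v^2 + 4*v) dv = 8/3.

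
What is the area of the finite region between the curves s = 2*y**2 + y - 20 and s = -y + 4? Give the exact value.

343/3

Both boundary curves give s as a function of y, so integrate with respect to y. Setting them equal: 2*y**2 + 2*y - 24 = 0, i.e. 2*(y - 3)*(y + 4) = 0, so they meet at y = -4, 3.
For y in [-4, 3], s = 2*y**2 + y - 20 is on the left; area = ∫[-4,3] (-(2*y**2 + 2*y - 24)) dy = 343/3.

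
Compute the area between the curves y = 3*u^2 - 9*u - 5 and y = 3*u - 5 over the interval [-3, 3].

The difference (3*u^2 - 9*u - 5) - (3*u - 5) = 3*u^2 - 12*u changes sign at u = 0 inside [-3, 3], so split the integral there.
∫[-3,0] (3*u^2 - 12*u) du = 81.
∫[0,3] (3*u^2 - 12*u) du = -27; the area of that piece is 27.
Total area = 81 + 27 = 108.

108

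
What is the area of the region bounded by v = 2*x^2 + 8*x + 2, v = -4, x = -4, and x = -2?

The difference (2*x^2 + 8*x + 2) - (-4) = 2*x^2 + 8*x + 6 changes sign at x = -3 inside [-4, -2], so split the integral there.
∫[-4,-3] (2*x^2 + 8*x + 6) dx = 8/3.
∫[-3,-2] (2*x^2 + 8*x + 6) dx = -4/3; the area of that piece is 4/3.
Total area = 8/3 + 4/3 = 4.

4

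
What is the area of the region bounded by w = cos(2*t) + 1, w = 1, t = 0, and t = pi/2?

The difference (cos(2*t) + 1) - (1) = cos(2*t) changes sign at t = pi/4 inside [0, pi/2], so split the integral there.
∫[0,pi/4] (cos(2*t)) dt = 1/2.
∫[pi/4,pi/2] (cos(2*t)) dt = -1/2; the area of that piece is 1/2.
Total area = 1/2 + 1/2 = 1.

1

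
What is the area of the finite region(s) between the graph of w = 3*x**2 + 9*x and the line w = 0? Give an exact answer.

The curve meets the x-axis where 3*x**2 + 9*x = 0, i.e. 3*x*(x + 3) = 0, at x = -3, 0.
On [-3, 0] the curve lies below the axis; ∫[-3,0] (3*x**2 + 9*x) dx = -27/2, giving area 27/2.

27/2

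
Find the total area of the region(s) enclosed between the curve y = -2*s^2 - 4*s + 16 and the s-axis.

72

The curve meets the s-axis where -2*s^2 - 4*s + 16 = 0, i.e. -2*(s - 2)*(s + 4) = 0, at s = -4, 2.
On [-4, 2] the curve lies above the axis; ∫[-4,2] (-2*s^2 - 4*s + 16) ds = 72, giving area 72.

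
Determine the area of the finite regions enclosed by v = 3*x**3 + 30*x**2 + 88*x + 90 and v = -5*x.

Set the curves equal: 3*x**3 + 30*x**2 + 88*x + 90 = -5*x, so 3*x**3 + 30*x**2 + 93*x + 90 = 0, which factors as 3*(x + 2)*(x + 3)*(x + 5) = 0. The curves meet at x = -5, -3, -2.
On [-5, -3], v = 3*x**3 + 30*x**2 + 88*x + 90 is on top; that piece has area ∫[-5,-3] (3*x**3 + 30*x**2 + 93*x + 90) dx = 8.
On [-3, -2], v = -5*x is on top; that piece has area ∫[-3,-2] (-(3*x**3 + 30*x**2 + 93*x + 90)) dx = 5/4.
Total enclosed area = 8 + 5/4 = 37/4.

37/4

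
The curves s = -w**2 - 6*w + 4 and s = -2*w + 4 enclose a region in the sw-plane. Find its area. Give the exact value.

32/3

Both boundary curves give s as a function of w, so integrate with respect to w. Setting them equal: -w**2 - 4*w = 0, i.e. -w*(w + 4) = 0, so they meet at w = -4, 0.
For w in [-4, 0], s = -w**2 - 6*w + 4 is on the right; area = ∫[-4,0] (-w**2 - 4*w) dw = 32/3.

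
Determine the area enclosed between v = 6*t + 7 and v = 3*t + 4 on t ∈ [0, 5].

On [0, 5], (6*t + 7) - (3*t + 4) = 3*t + 3 is ≥ 0 throughout, so the area is a single integral of |3*t + 3|.
∫[0,5] (3*t + 3) dt = 105/2.

105/2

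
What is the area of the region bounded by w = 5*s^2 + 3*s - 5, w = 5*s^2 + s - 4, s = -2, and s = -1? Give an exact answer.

On [-2, -1], (5*s^2 + 3*s - 5) - (5*s^2 + s - 4) = 2*s - 1 is ≤ 0 throughout, so the area is a single integral of |2*s - 1|.
∫[-2,-1] (2*s - 1) ds = -4; the area of that piece is 4.

4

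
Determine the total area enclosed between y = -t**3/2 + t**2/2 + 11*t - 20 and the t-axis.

The curve meets the t-axis where -t**3/2 + t**2/2 + 11*t - 20 = 0, i.e. -(t - 4)*(t - 2)*(t + 5)/2 = 0, at t = -5, 2, 4.
On [-5, 2] the curve lies below the axis; ∫[-5,2] (-t**3/2 + t**2/2 + 11*t - 20) dt = -3773/24, giving area 3773/24.
On [2, 4] the curve lies above the axis; ∫[2,4] (-t**3/2 + t**2/2 + 11*t - 20) dt = 16/3, giving area 16/3.
Total area = 3773/24 + 16/3 = 3901/24.

3901/24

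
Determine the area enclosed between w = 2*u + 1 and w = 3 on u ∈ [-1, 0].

On [-1, 0], (2*u + 1) - (3) = 2*u - 2 is ≤ 0 throughout, so the area is a single integral of |2*u - 2|.
∫[-1,0] (2*u - 2) du = -3; the area of that piece is 3.

3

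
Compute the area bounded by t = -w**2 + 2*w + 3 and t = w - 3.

Both boundary curves give t as a function of w, so integrate with respect to w. Setting them equal: -w**2 + w + 6 = 0, i.e. -(w - 3)*(w + 2) = 0, so they meet at w = -2, 3.
For w in [-2, 3], t = -w**2 + 2*w + 3 is on the right; area = ∫[-2,3] (-w**2 + w + 6) dw = 125/6.

125/6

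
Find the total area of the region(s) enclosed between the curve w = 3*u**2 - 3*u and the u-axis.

1/2

The curve meets the u-axis where 3*u**2 - 3*u = 0, i.e. 3*u*(u - 1) = 0, at u = 0, 1.
On [0, 1] the curve lies below the axis; ∫[0,1] (3*u**2 - 3*u) du = -1/2, giving area 1/2.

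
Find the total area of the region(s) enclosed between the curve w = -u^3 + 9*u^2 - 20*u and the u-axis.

131/4

The curve meets the u-axis where -u^3 + 9*u^2 - 20*u = 0, i.e. -u*(u - 5)*(u - 4) = 0, at u = 0, 4, 5.
On [0, 4] the curve lies below the axis; ∫[0,4] (-u^3 + 9*u^2 - 20*u) du = -32, giving area 32.
On [4, 5] the curve lies above the axis; ∫[4,5] (-u^3 + 9*u^2 - 20*u) du = 3/4, giving area 3/4.
Total area = 32 + 3/4 = 131/4.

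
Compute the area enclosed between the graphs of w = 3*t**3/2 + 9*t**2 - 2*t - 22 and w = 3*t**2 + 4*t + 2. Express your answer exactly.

74

Set the curves equal: 3*t**3/2 + 9*t**2 - 2*t - 22 = 3*t**2 + 4*t + 2, so 3*t**3/2 + 6*t**2 - 6*t - 24 = 0, which factors as 3*(t - 2)*(t + 2)*(t + 4)/2 = 0. The curves meet at t = -4, -2, 2.
On [-4, -2], w = 3*t**3/2 + 9*t**2 - 2*t - 22 is on top; that piece has area ∫[-4,-2] (3*t**3/2 + 6*t**2 - 6*t - 24) dt = 10.
On [-2, 2], w = 3*t**2 + 4*t + 2 is on top; that piece has area ∫[-2,2] (-(3*t**3/2 + 6*t**2 - 6*t - 24)) dt = 64.
Total enclosed area = 10 + 64 = 74.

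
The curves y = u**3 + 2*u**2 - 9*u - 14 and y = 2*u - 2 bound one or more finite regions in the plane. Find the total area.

Set the curves equal: u**3 + 2*u**2 - 9*u - 14 = 2*u - 2, so u**3 + 2*u**2 - 11*u - 12 = 0, which factors as (u - 3)*(u + 1)*(u + 4) = 0. The curves meet at u = -4, -1, 3.
On [-4, -1], y = u**3 + 2*u**2 - 9*u - 14 is on top; that piece has area ∫[-4,-1] (u**3 + 2*u**2 - 11*u - 12) du = 99/4.
On [-1, 3], y = 2*u - 2 is on top; that piece has area ∫[-1,3] (-(u**3 + 2*u**2 - 11*u - 12)) du = 160/3.
Total enclosed area = 99/4 + 160/3 = 937/12.

937/12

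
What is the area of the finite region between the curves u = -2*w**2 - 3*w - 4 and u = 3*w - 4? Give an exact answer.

Both boundary curves give u as a function of w, so integrate with respect to w. Setting them equal: -2*w**2 - 6*w = 0, i.e. -2*w*(w + 3) = 0, so they meet at w = -3, 0.
For w in [-3, 0], u = -2*w**2 - 3*w - 4 is on the right; area = ∫[-3,0] (-2*w**2 - 6*w) dw = 9.

9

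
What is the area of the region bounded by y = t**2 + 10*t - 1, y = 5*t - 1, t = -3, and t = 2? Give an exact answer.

The difference (t**2 + 10*t - 1) - (5*t - 1) = t**2 + 5*t changes sign at t = 0 inside [-3, 2], so split the integral there.
∫[-3,0] (t**2 + 5*t) dt = -27/2; the area of that piece is 27/2.
∫[0,2] (t**2 + 5*t) dt = 38/3.
Total area = 27/2 + 38/3 = 157/6.

157/6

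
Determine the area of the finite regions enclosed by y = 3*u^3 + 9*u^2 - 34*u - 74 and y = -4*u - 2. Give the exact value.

1221/4

Set the curves equal: 3*u^3 + 9*u^2 - 34*u - 74 = -4*u - 2, so 3*u^3 + 9*u^2 - 30*u - 72 = 0, which factors as 3*(u - 3)*(u + 2)*(u + 4) = 0. The curves meet at u = -4, -2, 3.
On [-4, -2], y = 3*u^3 + 9*u^2 - 34*u - 74 is on top; that piece has area ∫[-4,-2] (3*u^3 + 9*u^2 - 30*u - 72) du = 24.
On [-2, 3], y = -4*u - 2 is on top; that piece has area ∫[-2,3] (-(3*u^3 + 9*u^2 - 30*u - 72)) du = 1125/4.
Total enclosed area = 24 + 1125/4 = 1221/4.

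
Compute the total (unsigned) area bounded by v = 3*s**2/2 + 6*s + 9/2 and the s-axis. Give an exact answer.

2

The curve meets the s-axis where 3*s**2/2 + 6*s + 9/2 = 0, i.e. 3*(s + 1)*(s + 3)/2 = 0, at s = -3, -1.
On [-3, -1] the curve lies below the axis; ∫[-3,-1] (3*s**2/2 + 6*s + 9/2) ds = -2, giving area 2.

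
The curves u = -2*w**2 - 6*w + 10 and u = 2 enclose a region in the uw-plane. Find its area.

Both boundary curves give u as a function of w, so integrate with respect to w. Setting them equal: -2*w**2 - 6*w + 8 = 0, i.e. -2*(w - 1)*(w + 4) = 0, so they meet at w = -4, 1.
For w in [-4, 1], u = -2*w**2 - 6*w + 10 is on the right; area = ∫[-4,1] (-2*w**2 - 6*w + 8) dw = 125/3.

125/3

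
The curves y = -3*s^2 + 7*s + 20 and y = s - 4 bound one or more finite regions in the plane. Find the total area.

108

Set the curves equal: -3*s^2 + 7*s + 20 = s - 4, so -3*s^2 + 6*s + 24 = 0, which factors as -3*(s - 4)*(s + 2) = 0. The curves meet at s = -2, 4.
On [-2, 4], y = -3*s^2 + 7*s + 20 is on top; that piece has area ∫[-2,4] (-3*s^2 + 6*s + 24) ds = 108.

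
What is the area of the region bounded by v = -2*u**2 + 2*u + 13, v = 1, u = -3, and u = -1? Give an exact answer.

10

The difference (-2*u**2 + 2*u + 13) - (1) = -2*u**2 + 2*u + 12 changes sign at u = -2 inside [-3, -1], so split the integral there.
∫[-3,-2] (-2*u**2 + 2*u + 12) du = -17/3; the area of that piece is 17/3.
∫[-2,-1] (-2*u**2 + 2*u + 12) du = 13/3.
Total area = 17/3 + 13/3 = 10.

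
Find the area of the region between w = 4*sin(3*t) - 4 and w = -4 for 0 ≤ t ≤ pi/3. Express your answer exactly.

On [0, pi/3], (4*sin(3*t) - 4) - (-4) = 4*sin(3*t) is ≥ 0 throughout, so the area is a single integral of |4*sin(3*t)|.
∫[0,pi/3] (4*sin(3*t)) dt = 8/3.

8/3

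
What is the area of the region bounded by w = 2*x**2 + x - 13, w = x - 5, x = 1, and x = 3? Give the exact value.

The difference (2*x**2 + x - 13) - (x - 5) = 2*x**2 - 8 changes sign at x = 2 inside [1, 3], so split the integral there.
∫[1,2] (2*x**2 - 8) dx = -10/3; the area of that piece is 10/3.
∫[2,3] (2*x**2 - 8) dx = 14/3.
Total area = 10/3 + 14/3 = 8.

8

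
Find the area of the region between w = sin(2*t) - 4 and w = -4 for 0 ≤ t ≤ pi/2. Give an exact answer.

On [0, pi/2], (sin(2*t) - 4) - (-4) = sin(2*t) is ≥ 0 throughout, so the area is a single integral of |sin(2*t)|.
∫[0,pi/2] (sin(2*t)) dt = 1.

1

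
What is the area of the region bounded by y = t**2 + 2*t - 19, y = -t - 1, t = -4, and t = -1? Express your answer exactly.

111/2

On [-4, -1], (t**2 + 2*t - 19) - (-t - 1) = t**2 + 3*t - 18 is ≤ 0 throughout, so the area is a single integral of |t**2 + 3*t - 18|.
∫[-4,-1] (t**2 + 3*t - 18) dt = -111/2; the area of that piece is 111/2.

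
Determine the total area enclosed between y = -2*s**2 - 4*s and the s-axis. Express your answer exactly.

The curve meets the s-axis where -2*s**2 - 4*s = 0, i.e. -2*s*(s + 2) = 0, at s = -2, 0.
On [-2, 0] the curve lies above the axis; ∫[-2,0] (-2*s**2 - 4*s) ds = 8/3, giving area 8/3.

8/3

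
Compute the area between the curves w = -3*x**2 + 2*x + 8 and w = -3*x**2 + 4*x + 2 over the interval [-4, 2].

48

On [-4, 2], (-3*x**2 + 2*x + 8) - (-3*x**2 + 4*x + 2) = -2*x + 6 is ≥ 0 throughout, so the area is a single integral of |-2*x + 6|.
∫[-4,2] (-2*x + 6) dx = 48.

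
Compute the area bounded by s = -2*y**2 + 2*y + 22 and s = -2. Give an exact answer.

Both boundary curves give s as a function of y, so integrate with respect to y. Setting them equal: -2*y**2 + 2*y + 24 = 0, i.e. -2*(y - 4)*(y + 3) = 0, so they meet at y = -3, 4.
For y in [-3, 4], s = -2*y**2 + 2*y + 22 is on the right; area = ∫[-3,4] (-2*y**2 + 2*y + 24) dy = 343/3.

343/3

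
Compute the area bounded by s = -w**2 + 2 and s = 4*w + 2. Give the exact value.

32/3

Both boundary curves give s as a function of w, so integrate with respect to w. Setting them equal: -w**2 - 4*w = 0, i.e. -w*(w + 4) = 0, so they meet at w = -4, 0.
For w in [-4, 0], s = -w**2 + 2 is on the right; area = ∫[-4,0] (-w**2 - 4*w) dw = 32/3.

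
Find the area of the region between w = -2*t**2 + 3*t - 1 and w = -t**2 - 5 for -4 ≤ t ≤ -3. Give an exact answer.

113/6

On [-4, -3], (-2*t**2 + 3*t - 1) - (-t**2 - 5) = -t**2 + 3*t + 4 is ≤ 0 throughout, so the area is a single integral of |-t**2 + 3*t + 4|.
∫[-4,-3] (-t**2 + 3*t + 4) dt = -113/6; the area of that piece is 113/6.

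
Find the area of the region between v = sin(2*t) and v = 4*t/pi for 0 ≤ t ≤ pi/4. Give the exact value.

1/2 - pi/8

On [0, pi/4], (sin(2*t)) - (4*t/pi) = -4*t/pi + sin(2*t) is ≥ 0 throughout, so the area is a single integral of |-4*t/pi + sin(2*t)|.
∫[0,pi/4] (-4*t/pi + sin(2*t)) dt = 1/2 - pi/8.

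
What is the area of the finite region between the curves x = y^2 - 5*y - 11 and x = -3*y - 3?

36

Both boundary curves give x as a function of y, so integrate with respect to y. Setting them equal: y^2 - 2*y - 8 = 0, i.e. (y - 4)*(y + 2) = 0, so they meet at y = -2, 4.
For y in [-2, 4], x = y^2 - 5*y - 11 is on the left; area = ∫[-2,4] (-(y^2 - 2*y - 8)) dy = 36.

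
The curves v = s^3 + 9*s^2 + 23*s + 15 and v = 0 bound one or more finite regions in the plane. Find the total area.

Set the curves equal: s^3 + 9*s^2 + 23*s + 15 = 0, so s^3 + 9*s^2 + 23*s + 15 = 0, which factors as (s + 1)*(s + 3)*(s + 5) = 0. The curves meet at s = -5, -3, -1.
On [-5, -3], v = s^3 + 9*s^2 + 23*s + 15 is on top; that piece has area ∫[-5,-3] (s^3 + 9*s^2 + 23*s + 15) ds = 4.
On [-3, -1], v = 0 is on top; that piece has area ∫[-3,-1] (-(s^3 + 9*s^2 + 23*s + 15)) ds = 4.
Total enclosed area = 4 + 4 = 8.

8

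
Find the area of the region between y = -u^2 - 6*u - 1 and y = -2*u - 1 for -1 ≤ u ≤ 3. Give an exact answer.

86/3

The difference (-u^2 - 6*u - 1) - (-2*u - 1) = -u^2 - 4*u changes sign at u = 0 inside [-1, 3], so split the integral there.
∫[-1,0] (-u^2 - 4*u) du = 5/3.
∫[0,3] (-u^2 - 4*u) du = -27; the area of that piece is 27.
Total area = 5/3 + 27 = 86/3.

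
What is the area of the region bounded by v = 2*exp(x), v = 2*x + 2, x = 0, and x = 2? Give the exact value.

On [0, 2], (2*exp(x)) - (2*x + 2) = -2*x + 2*exp(x) - 2 is ≥ 0 throughout, so the area is a single integral of |-2*x + 2*exp(x) - 2|.
∫[0,2] (-2*x + 2*exp(x) - 2) dx = -10 + 2*exp(2).

-10 + 2*exp(2)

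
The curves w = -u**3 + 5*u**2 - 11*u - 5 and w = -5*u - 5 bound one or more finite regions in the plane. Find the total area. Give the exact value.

Set the curves equal: -u**3 + 5*u**2 - 11*u - 5 = -5*u - 5, so -u**3 + 5*u**2 - 6*u = 0, which factors as -u*(u - 3)*(u - 2) = 0. The curves meet at u = 0, 2, 3.
On [0, 2], w = -5*u - 5 is on top; that piece has area ∫[0,2] (-(-u**3 + 5*u**2 - 6*u)) du = 8/3.
On [2, 3], w = -u**3 + 5*u**2 - 11*u - 5 is on top; that piece has area ∫[2,3] (-u**3 + 5*u**2 - 6*u) du = 5/12.
Total enclosed area = 8/3 + 5/12 = 37/12.

37/12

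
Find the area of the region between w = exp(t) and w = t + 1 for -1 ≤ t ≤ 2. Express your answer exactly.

-9/2 - exp(-1) + exp(2)

On [-1, 2], (exp(t)) - (t + 1) = -t + exp(t) - 1 is ≥ 0 throughout, so the area is a single integral of |-t + exp(t) - 1|.
∫[-1,2] (-t + exp(t) - 1) dt = -9/2 - exp(-1) + exp(2).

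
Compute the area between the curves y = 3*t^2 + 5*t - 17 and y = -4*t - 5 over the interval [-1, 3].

60

The difference (3*t^2 + 5*t - 17) - (-4*t - 5) = 3*t^2 + 9*t - 12 changes sign at t = 1 inside [-1, 3], so split the integral there.
∫[-1,1] (3*t^2 + 9*t - 12) dt = -22; the area of that piece is 22.
∫[1,3] (3*t^2 + 9*t - 12) dt = 38.
Total area = 22 + 38 = 60.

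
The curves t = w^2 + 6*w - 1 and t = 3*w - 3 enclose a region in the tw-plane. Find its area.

Both boundary curves give t as a function of w, so integrate with respect to w. Setting them equal: w^2 + 3*w + 2 = 0, i.e. (w + 1)*(w + 2) = 0, so they meet at w = -2, -1.
For w in [-2, -1], t = w^2 + 6*w - 1 is on the left; area = ∫[-2,-1] (-(w^2 + 3*w + 2)) dw = 1/6.

1/6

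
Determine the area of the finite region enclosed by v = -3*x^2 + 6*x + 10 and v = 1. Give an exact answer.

Set the curves equal: -3*x^2 + 6*x + 10 = 1, so -3*x^2 + 6*x + 9 = 0, which factors as -3*(x - 3)*(x + 1) = 0. The curves meet at x = -1, 3.
On [-1, 3], v = -3*x^2 + 6*x + 10 is on top; that piece has area ∫[-1,3] (-3*x^2 + 6*x + 9) dx = 32.

32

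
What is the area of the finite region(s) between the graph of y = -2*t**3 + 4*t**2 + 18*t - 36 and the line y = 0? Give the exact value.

The curve meets the t-axis where -2*t**3 + 4*t**2 + 18*t - 36 = 0, i.e. -2*(t - 3)*(t - 2)*(t + 3) = 0, at t = -3, 2, 3.
On [-3, 2] the curve lies below the axis; ∫[-3,2] (-2*t**3 + 4*t**2 + 18*t - 36) dt = -875/6, giving area 875/6.
On [2, 3] the curve lies above the axis; ∫[2,3] (-2*t**3 + 4*t**2 + 18*t - 36) dt = 11/6, giving area 11/6.
Total area = 875/6 + 11/6 = 443/3.

443/3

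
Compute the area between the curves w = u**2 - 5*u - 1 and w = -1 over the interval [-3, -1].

86/3

On [-3, -1], (u**2 - 5*u - 1) - (-1) = u**2 - 5*u is ≥ 0 throughout, so the area is a single integral of |u**2 - 5*u|.
∫[-3,-1] (u**2 - 5*u) du = 86/3.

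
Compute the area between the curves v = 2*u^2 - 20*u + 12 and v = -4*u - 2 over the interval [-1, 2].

104/3

The difference (2*u^2 - 20*u + 12) - (-4*u - 2) = 2*u^2 - 16*u + 14 changes sign at u = 1 inside [-1, 2], so split the integral there.
∫[-1,1] (2*u^2 - 16*u + 14) du = 88/3.
∫[1,2] (2*u^2 - 16*u + 14) du = -16/3; the area of that piece is 16/3.
Total area = 88/3 + 16/3 = 104/3.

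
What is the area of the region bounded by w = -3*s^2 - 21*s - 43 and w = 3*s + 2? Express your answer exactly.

4

Set the curves equal: -3*s^2 - 21*s - 43 = 3*s + 2, so -3*s^2 - 24*s - 45 = 0, which factors as -3*(s + 3)*(s + 5) = 0. The curves meet at s = -5, -3.
On [-5, -3], w = -3*s^2 - 21*s - 43 is on top; that piece has area ∫[-5,-3] (-3*s^2 - 24*s - 45) ds = 4.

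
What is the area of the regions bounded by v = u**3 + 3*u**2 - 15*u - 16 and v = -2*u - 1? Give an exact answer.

Set the curves equal: u**3 + 3*u**2 - 15*u - 16 = -2*u - 1, so u**3 + 3*u**2 - 13*u - 15 = 0, which factors as (u - 3)*(u + 1)*(u + 5) = 0. The curves meet at u = -5, -1, 3.
On [-5, -1], v = u**3 + 3*u**2 - 15*u - 16 is on top; that piece has area ∫[-5,-1] (u**3 + 3*u**2 - 13*u - 15) du = 64.
On [-1, 3], v = -2*u - 1 is on top; that piece has area ∫[-1,3] (-(u**3 + 3*u**2 - 13*u - 15)) du = 64.
Total enclosed area = 64 + 64 = 128.

128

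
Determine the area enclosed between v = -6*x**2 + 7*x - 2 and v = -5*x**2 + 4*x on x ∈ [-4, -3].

149/6

On [-4, -3], (-6*x**2 + 7*x - 2) - (-5*x**2 + 4*x) = -x**2 + 3*x - 2 is ≤ 0 throughout, so the area is a single integral of |-x**2 + 3*x - 2|.
∫[-4,-3] (-x**2 + 3*x - 2) dx = -149/6; the area of that piece is 149/6.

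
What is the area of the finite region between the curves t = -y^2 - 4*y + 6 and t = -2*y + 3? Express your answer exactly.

32/3

Both boundary curves give t as a function of y, so integrate with respect to y. Setting them equal: -y^2 - 2*y + 3 = 0, i.e. -(y - 1)*(y + 3) = 0, so they meet at y = -3, 1.
For y in [-3, 1], t = -y^2 - 4*y + 6 is on the right; area = ∫[-3,1] (-y^2 - 2*y + 3) dy = 32/3.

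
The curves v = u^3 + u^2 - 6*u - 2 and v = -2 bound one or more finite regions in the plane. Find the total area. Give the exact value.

Set the curves equal: u^3 + u^2 - 6*u - 2 = -2, so u^3 + u^2 - 6*u = 0, which factors as u*(u - 2)*(u + 3) = 0. The curves meet at u = -3, 0, 2.
On [-3, 0], v = u^3 + u^2 - 6*u - 2 is on top; that piece has area ∫[-3,0] (u^3 + u^2 - 6*u) du = 63/4.
On [0, 2], v = -2 is on top; that piece has area ∫[0,2] (-(u^3 + u^2 - 6*u)) du = 16/3.
Total enclosed area = 63/4 + 16/3 = 253/12.

253/12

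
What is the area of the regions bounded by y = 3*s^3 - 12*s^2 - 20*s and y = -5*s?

443/2

Set the curves equal: 3*s^3 - 12*s^2 - 20*s = -5*s, so 3*s^3 - 12*s^2 - 15*s = 0, which factors as 3*s*(s - 5)*(s + 1) = 0. The curves meet at s = -1, 0, 5.
On [-1, 0], y = 3*s^3 - 12*s^2 - 20*s is on top; that piece has area ∫[-1,0] (3*s^3 - 12*s^2 - 15*s) ds = 11/4.
On [0, 5], y = -5*s is on top; that piece has area ∫[0,5] (-(3*s^3 - 12*s^2 - 15*s)) ds = 875/4.
Total enclosed area = 11/4 + 875/4 = 443/2.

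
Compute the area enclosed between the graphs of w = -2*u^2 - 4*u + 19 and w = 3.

72

Set the curves equal: -2*u^2 - 4*u + 19 = 3, so -2*u^2 - 4*u + 16 = 0, which factors as -2*(u - 2)*(u + 4) = 0. The curves meet at u = -4, 2.
On [-4, 2], w = -2*u^2 - 4*u + 19 is on top; that piece has area ∫[-4,2] (-2*u^2 - 4*u + 16) du = 72.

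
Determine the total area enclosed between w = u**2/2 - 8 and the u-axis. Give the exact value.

128/3

The curve meets the u-axis where u**2/2 - 8 = 0, i.e. (u - 4)*(u + 4)/2 = 0, at u = -4, 4.
On [-4, 4] the curve lies below the axis; ∫[-4,4] (u**2/2 - 8) du = -128/3, giving area 128/3.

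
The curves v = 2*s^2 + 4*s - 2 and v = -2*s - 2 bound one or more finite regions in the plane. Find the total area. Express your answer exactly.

Set the curves equal: 2*s^2 + 4*s - 2 = -2*s - 2, so 2*s^2 + 6*s = 0, which factors as 2*s*(s + 3) = 0. The curves meet at s = -3, 0.
On [-3, 0], v = -2*s - 2 is on top; that piece has area ∫[-3,0] (-(2*s^2 + 6*s)) ds = 9.

9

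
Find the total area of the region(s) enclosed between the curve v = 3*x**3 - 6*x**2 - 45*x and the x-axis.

The curve meets the x-axis where 3*x**3 - 6*x**2 - 45*x = 0, i.e. 3*x*(x - 5)*(x + 3) = 0, at x = -3, 0, 5.
On [-3, 0] the curve lies above the axis; ∫[-3,0] (3*x**3 - 6*x**2 - 45*x) dx = 351/4, giving area 351/4.
On [0, 5] the curve lies below the axis; ∫[0,5] (3*x**3 - 6*x**2 - 45*x) dx = -1375/4, giving area 1375/4.
Total area = 351/4 + 1375/4 = 863/2.

863/2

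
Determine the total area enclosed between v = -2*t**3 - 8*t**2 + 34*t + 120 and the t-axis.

The curve meets the t-axis where -2*t**3 - 8*t**2 + 34*t + 120 = 0, i.e. -2*(t - 4)*(t + 3)*(t + 5) = 0, at t = -5, -3, 4.
On [-5, -3] the curve lies below the axis; ∫[-5,-3] (-2*t**3 - 8*t**2 + 34*t + 120) dt = -64/3, giving area 64/3.
On [-3, 4] the curve lies above the axis; ∫[-3,4] (-2*t**3 - 8*t**2 + 34*t + 120) dt = 3773/6, giving area 3773/6.
Total area = 64/3 + 3773/6 = 3901/6.

3901/6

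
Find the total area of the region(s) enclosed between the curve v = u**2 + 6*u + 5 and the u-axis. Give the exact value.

The curve meets the u-axis where u**2 + 6*u + 5 = 0, i.e. (u + 1)*(u + 5) = 0, at u = -5, -1.
On [-5, -1] the curve lies below the axis; ∫[-5,-1] (u**2 + 6*u + 5) du = -32/3, giving area 32/3.

32/3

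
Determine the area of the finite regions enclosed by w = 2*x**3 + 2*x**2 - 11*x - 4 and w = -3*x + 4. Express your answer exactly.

Set the curves equal: 2*x**3 + 2*x**2 - 11*x - 4 = -3*x + 4, so 2*x**3 + 2*x**2 - 8*x - 8 = 0, which factors as 2*(x - 2)*(x + 1)*(x + 2) = 0. The curves meet at x = -2, -1, 2.
On [-2, -1], w = 2*x**3 + 2*x**2 - 11*x - 4 is on top; that piece has area ∫[-2,-1] (2*x**3 + 2*x**2 - 8*x - 8) dx = 7/6.
On [-1, 2], w = -3*x + 4 is on top; that piece has area ∫[-1,2] (-(2*x**3 + 2*x**2 - 8*x - 8)) dx = 45/2.
Total enclosed area = 7/6 + 45/2 = 71/3.

71/3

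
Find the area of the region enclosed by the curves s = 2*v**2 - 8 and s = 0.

Both boundary curves give s as a function of v, so integrate with respect to v. Setting them equal: 2*v**2 - 8 = 0, i.e. 2*(v - 2)*(v + 2) = 0, so they meet at v = -2, 2.
For v in [-2, 2], s = 2*v**2 - 8 is on the left; area = ∫[-2,2] (-(2*v**2 - 8)) dv = 64/3.

64/3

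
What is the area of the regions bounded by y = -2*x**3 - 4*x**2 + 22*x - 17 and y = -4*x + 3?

1741/6

Set the curves equal: -2*x**3 - 4*x**2 + 22*x - 17 = -4*x + 3, so -2*x**3 - 4*x**2 + 26*x - 20 = 0, which factors as -2*(x - 2)*(x - 1)*(x + 5) = 0. The curves meet at x = -5, 1, 2.
On [-5, 1], y = -4*x + 3 is on top; that piece has area ∫[-5,1] (-(-2*x**3 - 4*x**2 + 26*x - 20)) dx = 288.
On [1, 2], y = -2*x**3 - 4*x**2 + 22*x - 17 is on top; that piece has area ∫[1,2] (-2*x**3 - 4*x**2 + 26*x - 20) dx = 13/6.
Total enclosed area = 288 + 13/6 = 1741/6.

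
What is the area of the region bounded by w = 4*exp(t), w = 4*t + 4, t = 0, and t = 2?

-20 + 4*exp(2)

On [0, 2], (4*exp(t)) - (4*t + 4) = -4*t + 4*exp(t) - 4 is ≥ 0 throughout, so the area is a single integral of |-4*t + 4*exp(t) - 4|.
∫[0,2] (-4*t + 4*exp(t) - 4) dt = -20 + 4*exp(2).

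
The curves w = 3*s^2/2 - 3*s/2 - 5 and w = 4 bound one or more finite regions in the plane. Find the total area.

Set the curves equal: 3*s^2/2 - 3*s/2 - 5 = 4, so 3*s^2/2 - 3*s/2 - 9 = 0, which factors as 3*(s - 3)*(s + 2)/2 = 0. The curves meet at s = -2, 3.
On [-2, 3], w = 4 is on top; that piece has area ∫[-2,3] (-(3*s^2/2 - 3*s/2 - 9)) ds = 125/4.

125/4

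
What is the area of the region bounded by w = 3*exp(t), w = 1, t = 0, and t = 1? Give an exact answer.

-4 + 3*exp(1)

On [0, 1], (3*exp(t)) - (1) = 3*exp(t) - 1 is ≥ 0 throughout, so the area is a single integral of |3*exp(t) - 1|.
∫[0,1] (3*exp(t) - 1) dt = -4 + 3*exp(1).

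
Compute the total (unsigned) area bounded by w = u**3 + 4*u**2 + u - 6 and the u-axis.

The curve meets the u-axis where u**3 + 4*u**2 + u - 6 = 0, i.e. (u - 1)*(u + 2)*(u + 3) = 0, at u = -3, -2, 1.
On [-3, -2] the curve lies above the axis; ∫[-3,-2] (u**3 + 4*u**2 + u - 6) du = 7/12, giving area 7/12.
On [-2, 1] the curve lies below the axis; ∫[-2,1] (u**3 + 4*u**2 + u - 6) du = -45/4, giving area 45/4.
Total area = 7/12 + 45/4 = 71/6.

71/6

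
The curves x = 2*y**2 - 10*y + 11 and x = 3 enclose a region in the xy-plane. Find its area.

Both boundary curves give x as a function of y, so integrate with respect to y. Setting them equal: 2*y**2 - 10*y + 8 = 0, i.e. 2*(y - 4)*(y - 1) = 0, so they meet at y = 1, 4.
For y in [1, 4], x = 2*y**2 - 10*y + 11 is on the left; area = ∫[1,4] (-(2*y**2 - 10*y + 8)) dy = 9.

9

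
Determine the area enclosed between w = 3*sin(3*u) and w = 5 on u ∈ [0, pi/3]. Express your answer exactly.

-2 + 5*pi/3

On [0, pi/3], (3*sin(3*u)) - (5) = 3*sin(3*u) - 5 is ≤ 0 throughout, so the area is a single integral of |3*sin(3*u) - 5|.
∫[0,pi/3] (3*sin(3*u) - 5) du = 2 - 5*pi/3; the area of that piece is -2 + 5*pi/3.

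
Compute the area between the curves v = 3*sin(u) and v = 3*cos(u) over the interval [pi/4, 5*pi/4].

On [pi/4, 5*pi/4], (3*sin(u)) - (3*cos(u)) = 3*sin(u) - 3*cos(u) is ≥ 0 throughout, so the area is a single integral of |3*sin(u) - 3*cos(u)|.
∫[pi/4,5*pi/4] (3*sin(u) - 3*cos(u)) du = 6*sqrt(2).

6*sqrt(2)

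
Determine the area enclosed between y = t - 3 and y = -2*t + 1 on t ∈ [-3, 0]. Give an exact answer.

51/2

On [-3, 0], (t - 3) - (-2*t + 1) = 3*t - 4 is ≤ 0 throughout, so the area is a single integral of |3*t - 4|.
∫[-3,0] (3*t - 4) dt = -51/2; the area of that piece is 51/2.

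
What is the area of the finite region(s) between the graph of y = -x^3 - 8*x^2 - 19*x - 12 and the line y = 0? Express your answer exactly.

37/12

The curve meets the x-axis where -x^3 - 8*x^2 - 19*x - 12 = 0, i.e. -(x + 1)*(x + 3)*(x + 4) = 0, at x = -4, -3, -1.
On [-4, -3] the curve lies below the axis; ∫[-4,-3] (-x^3 - 8*x^2 - 19*x - 12) dx = -5/12, giving area 5/12.
On [-3, -1] the curve lies above the axis; ∫[-3,-1] (-x^3 - 8*x^2 - 19*x - 12) dx = 8/3, giving area 8/3.
Total area = 5/12 + 8/3 = 37/12.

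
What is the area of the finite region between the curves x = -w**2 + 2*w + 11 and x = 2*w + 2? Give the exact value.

Both boundary curves give x as a function of w, so integrate with respect to w. Setting them equal: -w**2 + 9 = 0, i.e. -(w - 3)*(w + 3) = 0, so they meet at w = -3, 3.
For w in [-3, 3], x = -w**2 + 2*w + 11 is on the right; area = ∫[-3,3] (-w**2 + 9) dw = 36.

36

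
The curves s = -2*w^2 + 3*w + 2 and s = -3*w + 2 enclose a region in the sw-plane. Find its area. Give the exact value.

9

Both boundary curves give s as a function of w, so integrate with respect to w. Setting them equal: -2*w^2 + 6*w = 0, i.e. -2*w*(w - 3) = 0, so they meet at w = 0, 3.
For w in [0, 3], s = -2*w^2 + 3*w + 2 is on the right; area = ∫[0,3] (-2*w^2 + 6*w) dw = 9.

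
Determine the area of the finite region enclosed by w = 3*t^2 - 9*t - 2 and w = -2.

Set the curves equal: 3*t^2 - 9*t - 2 = -2, so 3*t^2 - 9*t = 0, which factors as 3*t*(t - 3) = 0. The curves meet at t = 0, 3.
On [0, 3], w = -2 is on top; that piece has area ∫[0,3] (-(3*t^2 - 9*t)) dt = 27/2.

27/2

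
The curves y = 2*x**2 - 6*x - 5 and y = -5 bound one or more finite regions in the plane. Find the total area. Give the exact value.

Set the curves equal: 2*x**2 - 6*x - 5 = -5, so 2*x**2 - 6*x = 0, which factors as 2*x*(x - 3) = 0. The curves meet at x = 0, 3.
On [0, 3], y = -5 is on top; that piece has area ∫[0,3] (-(2*x**2 - 6*x)) dx = 9.

9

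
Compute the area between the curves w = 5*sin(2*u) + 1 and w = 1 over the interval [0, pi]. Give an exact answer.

The difference (5*sin(2*u) + 1) - (1) = 5*sin(2*u) changes sign at u = pi/2 inside [0, pi], so split the integral there.
∫[0,pi/2] (5*sin(2*u)) du = 5.
∫[pi/2,pi] (5*sin(2*u)) du = -5; the area of that piece is 5.
Total area = 5 + 5 = 10.

10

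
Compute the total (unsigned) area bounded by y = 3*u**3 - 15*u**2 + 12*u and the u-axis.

The curve meets the u-axis where 3*u**3 - 15*u**2 + 12*u = 0, i.e. 3*u*(u - 4)*(u - 1) = 0, at u = 0, 1, 4.
On [0, 1] the curve lies above the axis; ∫[0,1] (3*u**3 - 15*u**2 + 12*u) du = 7/4, giving area 7/4.
On [1, 4] the curve lies below the axis; ∫[1,4] (3*u**3 - 15*u**2 + 12*u) du = -135/4, giving area 135/4.
Total area = 7/4 + 135/4 = 71/2.

71/2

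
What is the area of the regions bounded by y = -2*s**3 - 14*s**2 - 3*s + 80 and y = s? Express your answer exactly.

Set the curves equal: -2*s**3 - 14*s**2 - 3*s + 80 = s, so -2*s**3 - 14*s**2 - 4*s + 80 = 0, which factors as -2*(s - 2)*(s + 4)*(s + 5) = 0. The curves meet at s = -5, -4, 2.
On [-5, -4], y = s is on top; that piece has area ∫[-5,-4] (-(-2*s**3 - 14*s**2 - 4*s + 80)) ds = 13/6.
On [-4, 2], y = -2*s**3 - 14*s**2 - 3*s + 80 is on top; that piece has area ∫[-4,2] (-2*s**3 - 14*s**2 - 4*s + 80) ds = 288.
Total enclosed area = 13/6 + 288 = 1741/6.

1741/6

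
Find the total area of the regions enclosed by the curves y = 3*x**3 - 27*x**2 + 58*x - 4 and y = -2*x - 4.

393/4

Set the curves equal: 3*x**3 - 27*x**2 + 58*x - 4 = -2*x - 4, so 3*x**3 - 27*x**2 + 60*x = 0, which factors as 3*x*(x - 5)*(x - 4) = 0. The curves meet at x = 0, 4, 5.
On [0, 4], y = 3*x**3 - 27*x**2 + 58*x - 4 is on top; that piece has area ∫[0,4] (3*x**3 - 27*x**2 + 60*x) dx = 96.
On [4, 5], y = -2*x - 4 is on top; that piece has area ∫[4,5] (-(3*x**3 - 27*x**2 + 60*x)) dx = 9/4.
Total enclosed area = 96 + 9/4 = 393/4.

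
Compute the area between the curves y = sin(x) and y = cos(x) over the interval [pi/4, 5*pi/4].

On [pi/4, 5*pi/4], (sin(x)) - (cos(x)) = sin(x) - cos(x) is ≥ 0 throughout, so the area is a single integral of |sin(x) - cos(x)|.
∫[pi/4,5*pi/4] (sin(x) - cos(x)) dx = 2*sqrt(2).

2*sqrt(2)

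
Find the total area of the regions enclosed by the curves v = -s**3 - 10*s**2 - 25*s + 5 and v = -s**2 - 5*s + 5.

Set the curves equal: -s**3 - 10*s**2 - 25*s + 5 = -s**2 - 5*s + 5, so -s**3 - 9*s**2 - 20*s = 0, which factors as -s*(s + 4)*(s + 5) = 0. The curves meet at s = -5, -4, 0.
On [-5, -4], v = -s**2 - 5*s + 5 is on top; that piece has area ∫[-5,-4] (-(-s**3 - 9*s**2 - 20*s)) ds = 3/4.
On [-4, 0], v = -s**3 - 10*s**2 - 25*s + 5 is on top; that piece has area ∫[-4,0] (-s**3 - 9*s**2 - 20*s) ds = 32.
Total enclosed area = 3/4 + 32 = 131/4.

131/4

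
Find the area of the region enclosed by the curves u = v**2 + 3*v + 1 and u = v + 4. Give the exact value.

32/3

Both boundary curves give u as a function of v, so integrate with respect to v. Setting them equal: v**2 + 2*v - 3 = 0, i.e. (v - 1)*(v + 3) = 0, so they meet at v = -3, 1.
For v in [-3, 1], u = v**2 + 3*v + 1 is on the left; area = ∫[-3,1] (-(v**2 + 2*v - 3)) dv = 32/3.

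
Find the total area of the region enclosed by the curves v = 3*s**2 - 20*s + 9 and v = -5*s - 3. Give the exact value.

27/2

Set the curves equal: 3*s**2 - 20*s + 9 = -5*s - 3, so 3*s**2 - 15*s + 12 = 0, which factors as 3*(s - 4)*(s - 1) = 0. The curves meet at s = 1, 4.
On [1, 4], v = -5*s - 3 is on top; that piece has area ∫[1,4] (-(3*s**2 - 15*s + 12)) ds = 27/2.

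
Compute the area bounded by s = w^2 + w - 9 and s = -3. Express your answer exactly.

125/6

Both boundary curves give s as a function of w, so integrate with respect to w. Setting them equal: w^2 + w - 6 = 0, i.e. (w - 2)*(w + 3) = 0, so they meet at w = -3, 2.
For w in [-3, 2], s = w^2 + w - 9 is on the left; area = ∫[-3,2] (-(w^2 + w - 6)) dw = 125/6.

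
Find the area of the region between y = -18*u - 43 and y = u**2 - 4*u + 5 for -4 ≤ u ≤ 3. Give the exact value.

952/3

On [-4, 3], (-18*u - 43) - (u**2 - 4*u + 5) = -u**2 - 14*u - 48 is ≤ 0 throughout, so the area is a single integral of |-u**2 - 14*u - 48|.
∫[-4,3] (-u**2 - 14*u - 48) du = -952/3; the area of that piece is 952/3.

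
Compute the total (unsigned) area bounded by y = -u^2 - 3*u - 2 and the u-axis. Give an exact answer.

1/6

The curve meets the u-axis where -u^2 - 3*u - 2 = 0, i.e. -(u + 1)*(u + 2) = 0, at u = -2, -1.
On [-2, -1] the curve lies above the axis; ∫[-2,-1] (-u^2 - 3*u - 2) du = 1/6, giving area 1/6.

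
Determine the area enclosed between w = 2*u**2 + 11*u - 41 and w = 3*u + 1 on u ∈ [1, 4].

136/3

The difference (2*u**2 + 11*u - 41) - (3*u + 1) = 2*u**2 + 8*u - 42 changes sign at u = 3 inside [1, 4], so split the integral there.
∫[1,3] (2*u**2 + 8*u - 42) du = -104/3; the area of that piece is 104/3.
∫[3,4] (2*u**2 + 8*u - 42) du = 32/3.
Total area = 104/3 + 32/3 = 136/3.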